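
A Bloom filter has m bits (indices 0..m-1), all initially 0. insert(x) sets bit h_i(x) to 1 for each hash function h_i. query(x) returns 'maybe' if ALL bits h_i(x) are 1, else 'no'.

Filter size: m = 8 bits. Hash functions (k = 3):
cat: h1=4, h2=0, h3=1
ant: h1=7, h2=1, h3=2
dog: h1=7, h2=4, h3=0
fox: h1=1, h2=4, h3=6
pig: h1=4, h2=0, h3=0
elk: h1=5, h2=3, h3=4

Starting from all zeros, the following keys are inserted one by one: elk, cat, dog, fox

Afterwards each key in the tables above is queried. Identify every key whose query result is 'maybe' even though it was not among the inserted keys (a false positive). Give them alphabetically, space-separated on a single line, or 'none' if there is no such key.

Start: bits=00000000
After insert 'elk': sets bits 3 4 5 -> bits=00011100
After insert 'cat': sets bits 0 1 4 -> bits=11011100
After insert 'dog': sets bits 0 4 7 -> bits=11011101
After insert 'fox': sets bits 1 4 6 -> bits=11011111
Not inserted: ant pig — query each against bits=11011111:
query ant: checks bit1=1, bit2=0, bit7=1 (has a 0) -> no => not a false positive
query pig: checks bit0=1, bit4=1 (all 1) -> maybe => FALSE POSITIVE
False positives (alphabetical): pig

Answer: pig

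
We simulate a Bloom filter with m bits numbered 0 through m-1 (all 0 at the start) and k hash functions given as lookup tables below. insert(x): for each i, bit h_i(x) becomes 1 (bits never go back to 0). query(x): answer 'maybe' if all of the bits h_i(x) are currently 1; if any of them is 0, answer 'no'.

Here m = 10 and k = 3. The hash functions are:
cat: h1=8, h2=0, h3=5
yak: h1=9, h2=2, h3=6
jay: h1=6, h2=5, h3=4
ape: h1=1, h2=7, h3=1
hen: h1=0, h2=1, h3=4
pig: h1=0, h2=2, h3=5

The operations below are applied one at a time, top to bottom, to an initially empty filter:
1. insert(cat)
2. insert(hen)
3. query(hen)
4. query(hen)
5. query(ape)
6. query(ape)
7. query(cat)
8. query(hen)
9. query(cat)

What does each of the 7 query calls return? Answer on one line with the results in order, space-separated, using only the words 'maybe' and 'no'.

Start: bits=0000000000
Op 1: insert cat -> sets bits 0 5 8 -> bits=1000010010
Op 2: insert hen -> sets bits 0 1 4 -> bits=1100110010
Op 3: query hen -> checks bit0=1, bit1=1, bit4=1 (all 1) -> maybe
Op 4: query hen -> checks bit0=1, bit1=1, bit4=1 (all 1) -> maybe
Op 5: query ape -> checks bit1=1, bit7=0 (has a 0) -> no
Op 6: query ape -> checks bit1=1, bit7=0 (has a 0) -> no
Op 7: query cat -> checks bit0=1, bit5=1, bit8=1 (all 1) -> maybe
Op 8: query hen -> checks bit0=1, bit1=1, bit4=1 (all 1) -> maybe
Op 9: query cat -> checks bit0=1, bit5=1, bit8=1 (all 1) -> maybe
Query results in order: maybe maybe no no maybe maybe maybe

Answer: maybe maybe no no maybe maybe maybe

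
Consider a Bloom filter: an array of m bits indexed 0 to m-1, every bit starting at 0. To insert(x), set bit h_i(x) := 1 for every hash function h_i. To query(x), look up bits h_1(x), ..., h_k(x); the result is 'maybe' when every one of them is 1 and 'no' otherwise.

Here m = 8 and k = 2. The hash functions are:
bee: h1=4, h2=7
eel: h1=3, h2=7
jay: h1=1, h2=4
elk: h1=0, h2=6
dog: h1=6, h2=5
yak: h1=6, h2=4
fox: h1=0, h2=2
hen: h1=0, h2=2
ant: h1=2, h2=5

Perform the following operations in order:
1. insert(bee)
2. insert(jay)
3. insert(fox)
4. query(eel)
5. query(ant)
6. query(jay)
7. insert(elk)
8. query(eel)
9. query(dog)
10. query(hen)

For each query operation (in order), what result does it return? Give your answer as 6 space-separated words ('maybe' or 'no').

Answer: no no maybe no no maybe

Derivation:
Start: bits=00000000
Op 1: insert bee -> sets bits 4 7 -> bits=00001001
Op 2: insert jay -> sets bits 1 4 -> bits=01001001
Op 3: insert fox -> sets bits 0 2 -> bits=11101001
Op 4: query eel -> checks bit3=0, bit7=1 (has a 0) -> no
Op 5: query ant -> checks bit2=1, bit5=0 (has a 0) -> no
Op 6: query jay -> checks bit1=1, bit4=1 (all 1) -> maybe
Op 7: insert elk -> sets bits 0 6 -> bits=11101011
Op 8: query eel -> checks bit3=0, bit7=1 (has a 0) -> no
Op 9: query dog -> checks bit5=0, bit6=1 (has a 0) -> no
Op 10: query hen -> checks bit0=1, bit2=1 (all 1) -> maybe
Query results in order: no no maybe no no maybe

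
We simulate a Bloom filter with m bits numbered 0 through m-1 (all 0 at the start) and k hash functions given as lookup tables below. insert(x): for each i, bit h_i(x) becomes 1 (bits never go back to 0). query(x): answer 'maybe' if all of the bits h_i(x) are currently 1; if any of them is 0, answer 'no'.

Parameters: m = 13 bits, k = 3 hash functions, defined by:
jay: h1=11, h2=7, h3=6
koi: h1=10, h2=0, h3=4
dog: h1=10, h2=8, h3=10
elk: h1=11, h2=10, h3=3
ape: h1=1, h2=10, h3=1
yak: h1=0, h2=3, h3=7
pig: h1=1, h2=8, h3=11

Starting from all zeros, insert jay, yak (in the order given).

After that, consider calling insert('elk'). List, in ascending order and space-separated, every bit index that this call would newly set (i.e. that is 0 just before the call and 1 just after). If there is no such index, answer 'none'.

Answer: 10

Derivation:
Start: bits=0000000000000
After insert 'jay': sets bits 6 7 11 -> bits=0000001100010
After insert 'yak': sets bits 0 3 7 -> bits=1001001100010
insert 'elk' would touch bits 3 10 11; currently bit3=1, bit10=0, bit11=1
Bits that are 0 among those (would change 0->1): 10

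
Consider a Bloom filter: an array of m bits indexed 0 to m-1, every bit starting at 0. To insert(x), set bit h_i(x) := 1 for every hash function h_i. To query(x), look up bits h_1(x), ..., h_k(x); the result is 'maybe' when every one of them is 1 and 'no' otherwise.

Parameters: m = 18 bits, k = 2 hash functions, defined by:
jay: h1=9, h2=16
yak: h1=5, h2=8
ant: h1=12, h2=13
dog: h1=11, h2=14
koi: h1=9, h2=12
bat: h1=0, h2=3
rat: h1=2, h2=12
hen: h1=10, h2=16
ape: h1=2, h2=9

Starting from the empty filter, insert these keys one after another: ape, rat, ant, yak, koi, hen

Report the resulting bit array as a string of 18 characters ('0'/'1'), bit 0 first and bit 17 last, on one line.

Start: bits=000000000000000000
After insert 'ape': sets bits 2 9 -> bits=001000000100000000
After insert 'rat': sets bits 2 12 -> bits=001000000100100000
After insert 'ant': sets bits 12 13 -> bits=001000000100110000
After insert 'yak': sets bits 5 8 -> bits=001001001100110000
After insert 'koi': sets bits 9 12 -> bits=001001001100110000
After insert 'hen': sets bits 10 16 -> bits=001001001110110010

Answer: 001001001110110010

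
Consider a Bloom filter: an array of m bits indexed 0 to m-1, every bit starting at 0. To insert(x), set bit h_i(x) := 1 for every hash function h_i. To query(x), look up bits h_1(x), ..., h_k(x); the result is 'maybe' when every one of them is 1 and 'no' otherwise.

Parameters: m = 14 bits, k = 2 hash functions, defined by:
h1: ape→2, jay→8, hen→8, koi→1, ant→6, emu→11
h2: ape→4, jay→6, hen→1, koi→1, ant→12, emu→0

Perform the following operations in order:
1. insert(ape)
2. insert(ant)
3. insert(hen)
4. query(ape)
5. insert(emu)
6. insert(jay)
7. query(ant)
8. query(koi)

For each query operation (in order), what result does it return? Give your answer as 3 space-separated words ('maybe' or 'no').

Start: bits=00000000000000
Op 1: insert ape -> sets bits 2 4 -> bits=00101000000000
Op 2: insert ant -> sets bits 6 12 -> bits=00101010000010
Op 3: insert hen -> sets bits 1 8 -> bits=01101010100010
Op 4: query ape -> checks bit2=1, bit4=1 (all 1) -> maybe
Op 5: insert emu -> sets bits 0 11 -> bits=11101010100110
Op 6: insert jay -> sets bits 6 8 -> bits=11101010100110
Op 7: query ant -> checks bit6=1, bit12=1 (all 1) -> maybe
Op 8: query koi -> checks bit1=1 (all 1) -> maybe
Query results in order: maybe maybe maybe

Answer: maybe maybe maybe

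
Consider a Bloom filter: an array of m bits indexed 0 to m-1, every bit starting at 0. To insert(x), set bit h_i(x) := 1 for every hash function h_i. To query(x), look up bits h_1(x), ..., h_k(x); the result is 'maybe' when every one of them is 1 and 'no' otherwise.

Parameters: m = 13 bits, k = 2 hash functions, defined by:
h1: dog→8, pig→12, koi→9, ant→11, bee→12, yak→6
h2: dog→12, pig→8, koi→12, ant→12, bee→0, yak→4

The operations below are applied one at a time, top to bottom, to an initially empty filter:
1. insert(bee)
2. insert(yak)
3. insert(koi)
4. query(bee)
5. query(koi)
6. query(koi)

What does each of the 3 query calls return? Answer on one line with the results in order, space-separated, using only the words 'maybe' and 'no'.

Start: bits=0000000000000
Op 1: insert bee -> sets bits 0 12 -> bits=1000000000001
Op 2: insert yak -> sets bits 4 6 -> bits=1000101000001
Op 3: insert koi -> sets bits 9 12 -> bits=1000101001001
Op 4: query bee -> checks bit0=1, bit12=1 (all 1) -> maybe
Op 5: query koi -> checks bit9=1, bit12=1 (all 1) -> maybe
Op 6: query koi -> checks bit9=1, bit12=1 (all 1) -> maybe
Query results in order: maybe maybe maybe

Answer: maybe maybe maybe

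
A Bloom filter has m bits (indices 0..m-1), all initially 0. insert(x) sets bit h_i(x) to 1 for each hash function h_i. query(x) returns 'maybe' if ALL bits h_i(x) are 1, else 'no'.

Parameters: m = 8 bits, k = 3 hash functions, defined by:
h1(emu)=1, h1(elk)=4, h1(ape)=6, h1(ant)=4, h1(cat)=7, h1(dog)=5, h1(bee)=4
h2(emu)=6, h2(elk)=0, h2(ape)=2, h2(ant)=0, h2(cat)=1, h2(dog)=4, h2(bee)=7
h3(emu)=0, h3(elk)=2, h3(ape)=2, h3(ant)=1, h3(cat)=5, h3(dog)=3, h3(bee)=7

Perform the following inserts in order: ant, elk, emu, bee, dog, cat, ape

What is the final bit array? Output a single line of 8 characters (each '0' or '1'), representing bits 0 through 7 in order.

Start: bits=00000000
After insert 'ant': sets bits 0 1 4 -> bits=11001000
After insert 'elk': sets bits 0 2 4 -> bits=11101000
After insert 'emu': sets bits 0 1 6 -> bits=11101010
After insert 'bee': sets bits 4 7 -> bits=11101011
After insert 'dog': sets bits 3 4 5 -> bits=11111111
After insert 'cat': sets bits 1 5 7 -> bits=11111111
After insert 'ape': sets bits 2 6 -> bits=11111111

Answer: 11111111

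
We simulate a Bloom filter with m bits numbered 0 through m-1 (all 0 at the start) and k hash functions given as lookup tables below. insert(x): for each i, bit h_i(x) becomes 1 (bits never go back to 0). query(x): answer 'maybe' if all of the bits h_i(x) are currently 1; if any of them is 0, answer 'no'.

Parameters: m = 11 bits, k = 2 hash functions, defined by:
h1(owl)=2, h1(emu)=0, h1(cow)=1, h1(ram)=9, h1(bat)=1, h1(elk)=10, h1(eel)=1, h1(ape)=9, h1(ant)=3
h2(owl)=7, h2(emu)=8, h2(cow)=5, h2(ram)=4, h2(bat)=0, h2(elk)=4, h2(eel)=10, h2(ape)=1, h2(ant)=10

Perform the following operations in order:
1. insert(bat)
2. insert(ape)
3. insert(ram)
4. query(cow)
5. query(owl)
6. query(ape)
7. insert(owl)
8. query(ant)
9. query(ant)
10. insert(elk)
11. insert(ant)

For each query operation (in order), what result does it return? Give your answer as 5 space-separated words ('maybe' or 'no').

Start: bits=00000000000
Op 1: insert bat -> sets bits 0 1 -> bits=11000000000
Op 2: insert ape -> sets bits 1 9 -> bits=11000000010
Op 3: insert ram -> sets bits 4 9 -> bits=11001000010
Op 4: query cow -> checks bit1=1, bit5=0 (has a 0) -> no
Op 5: query owl -> checks bit2=0, bit7=0 (has a 0) -> no
Op 6: query ape -> checks bit1=1, bit9=1 (all 1) -> maybe
Op 7: insert owl -> sets bits 2 7 -> bits=11101001010
Op 8: query ant -> checks bit3=0, bit10=0 (has a 0) -> no
Op 9: query ant -> checks bit3=0, bit10=0 (has a 0) -> no
Op 10: insert elk -> sets bits 4 10 -> bits=11101001011
Op 11: insert ant -> sets bits 3 10 -> bits=11111001011
Query results in order: no no maybe no no

Answer: no no maybe no no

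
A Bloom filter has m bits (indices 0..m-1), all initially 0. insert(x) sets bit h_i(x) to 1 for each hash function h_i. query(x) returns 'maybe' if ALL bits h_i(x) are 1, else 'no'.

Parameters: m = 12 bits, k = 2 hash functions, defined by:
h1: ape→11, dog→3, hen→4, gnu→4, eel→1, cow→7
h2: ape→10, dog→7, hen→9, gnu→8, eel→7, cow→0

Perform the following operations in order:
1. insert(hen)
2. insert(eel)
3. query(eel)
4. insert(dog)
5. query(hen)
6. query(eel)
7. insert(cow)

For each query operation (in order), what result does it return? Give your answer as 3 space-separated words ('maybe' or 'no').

Start: bits=000000000000
Op 1: insert hen -> sets bits 4 9 -> bits=000010000100
Op 2: insert eel -> sets bits 1 7 -> bits=010010010100
Op 3: query eel -> checks bit1=1, bit7=1 (all 1) -> maybe
Op 4: insert dog -> sets bits 3 7 -> bits=010110010100
Op 5: query hen -> checks bit4=1, bit9=1 (all 1) -> maybe
Op 6: query eel -> checks bit1=1, bit7=1 (all 1) -> maybe
Op 7: insert cow -> sets bits 0 7 -> bits=110110010100
Query results in order: maybe maybe maybe

Answer: maybe maybe maybe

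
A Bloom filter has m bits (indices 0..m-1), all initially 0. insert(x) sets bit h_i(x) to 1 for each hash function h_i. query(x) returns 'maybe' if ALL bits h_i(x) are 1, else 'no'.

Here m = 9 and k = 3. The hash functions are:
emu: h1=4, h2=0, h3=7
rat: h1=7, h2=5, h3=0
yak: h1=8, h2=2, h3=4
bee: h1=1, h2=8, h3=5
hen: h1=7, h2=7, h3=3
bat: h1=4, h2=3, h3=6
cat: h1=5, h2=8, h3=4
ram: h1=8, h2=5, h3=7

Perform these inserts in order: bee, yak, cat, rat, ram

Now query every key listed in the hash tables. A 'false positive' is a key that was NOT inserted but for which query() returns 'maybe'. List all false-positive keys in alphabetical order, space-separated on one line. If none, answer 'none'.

Answer: emu

Derivation:
Start: bits=000000000
After insert 'bee': sets bits 1 5 8 -> bits=010001001
After insert 'yak': sets bits 2 4 8 -> bits=011011001
After insert 'cat': sets bits 4 5 8 -> bits=011011001
After insert 'rat': sets bits 0 5 7 -> bits=111011011
After insert 'ram': sets bits 5 7 8 -> bits=111011011
Not inserted: bat emu hen — query each against bits=111011011:
query bat: checks bit3=0, bit4=1, bit6=0 (has a 0) -> no => not a false positive
query emu: checks bit0=1, bit4=1, bit7=1 (all 1) -> maybe => FALSE POSITIVE
query hen: checks bit3=0, bit7=1 (has a 0) -> no => not a false positive
False positives (alphabetical): emu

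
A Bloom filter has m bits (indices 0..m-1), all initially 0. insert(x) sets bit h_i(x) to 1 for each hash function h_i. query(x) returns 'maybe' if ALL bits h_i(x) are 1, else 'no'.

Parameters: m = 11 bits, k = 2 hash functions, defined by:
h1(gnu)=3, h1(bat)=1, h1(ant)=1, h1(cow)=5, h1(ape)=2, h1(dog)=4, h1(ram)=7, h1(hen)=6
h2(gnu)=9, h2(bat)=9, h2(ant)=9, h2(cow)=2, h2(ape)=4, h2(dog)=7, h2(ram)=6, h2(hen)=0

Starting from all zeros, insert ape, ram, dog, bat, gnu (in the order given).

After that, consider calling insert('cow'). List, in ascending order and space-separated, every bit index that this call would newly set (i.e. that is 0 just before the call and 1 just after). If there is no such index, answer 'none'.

Start: bits=00000000000
After insert 'ape': sets bits 2 4 -> bits=00101000000
After insert 'ram': sets bits 6 7 -> bits=00101011000
After insert 'dog': sets bits 4 7 -> bits=00101011000
After insert 'bat': sets bits 1 9 -> bits=01101011010
After insert 'gnu': sets bits 3 9 -> bits=01111011010
insert 'cow' would touch bits 2 5; currently bit2=1, bit5=0
Bits that are 0 among those (would change 0->1): 5

Answer: 5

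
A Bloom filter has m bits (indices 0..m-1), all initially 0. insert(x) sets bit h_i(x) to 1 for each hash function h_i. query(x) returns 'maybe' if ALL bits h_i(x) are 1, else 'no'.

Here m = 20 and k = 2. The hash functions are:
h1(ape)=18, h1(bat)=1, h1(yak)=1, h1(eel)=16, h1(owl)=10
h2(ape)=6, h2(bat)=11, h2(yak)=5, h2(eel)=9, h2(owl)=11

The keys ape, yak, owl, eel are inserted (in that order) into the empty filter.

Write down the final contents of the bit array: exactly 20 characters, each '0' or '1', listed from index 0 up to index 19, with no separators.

Answer: 01000110011100001010

Derivation:
Start: bits=00000000000000000000
After insert 'ape': sets bits 6 18 -> bits=00000010000000000010
After insert 'yak': sets bits 1 5 -> bits=01000110000000000010
After insert 'owl': sets bits 10 11 -> bits=01000110001100000010
After insert 'eel': sets bits 9 16 -> bits=01000110011100001010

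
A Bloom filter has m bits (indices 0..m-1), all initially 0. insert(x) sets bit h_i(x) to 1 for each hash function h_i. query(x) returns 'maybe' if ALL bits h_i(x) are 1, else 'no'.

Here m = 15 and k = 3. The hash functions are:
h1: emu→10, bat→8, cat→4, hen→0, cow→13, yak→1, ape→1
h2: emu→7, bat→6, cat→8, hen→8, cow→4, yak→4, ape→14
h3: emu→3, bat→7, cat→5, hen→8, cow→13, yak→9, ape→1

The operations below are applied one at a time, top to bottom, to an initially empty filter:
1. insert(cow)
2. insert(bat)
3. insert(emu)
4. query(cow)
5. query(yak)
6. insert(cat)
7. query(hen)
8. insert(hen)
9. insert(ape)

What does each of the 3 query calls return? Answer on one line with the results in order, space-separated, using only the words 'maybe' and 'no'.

Answer: maybe no no

Derivation:
Start: bits=000000000000000
Op 1: insert cow -> sets bits 4 13 -> bits=000010000000010
Op 2: insert bat -> sets bits 6 7 8 -> bits=000010111000010
Op 3: insert emu -> sets bits 3 7 10 -> bits=000110111010010
Op 4: query cow -> checks bit4=1, bit13=1 (all 1) -> maybe
Op 5: query yak -> checks bit1=0, bit4=1, bit9=0 (has a 0) -> no
Op 6: insert cat -> sets bits 4 5 8 -> bits=000111111010010
Op 7: query hen -> checks bit0=0, bit8=1 (has a 0) -> no
Op 8: insert hen -> sets bits 0 8 -> bits=100111111010010
Op 9: insert ape -> sets bits 1 14 -> bits=110111111010011
Query results in order: maybe no no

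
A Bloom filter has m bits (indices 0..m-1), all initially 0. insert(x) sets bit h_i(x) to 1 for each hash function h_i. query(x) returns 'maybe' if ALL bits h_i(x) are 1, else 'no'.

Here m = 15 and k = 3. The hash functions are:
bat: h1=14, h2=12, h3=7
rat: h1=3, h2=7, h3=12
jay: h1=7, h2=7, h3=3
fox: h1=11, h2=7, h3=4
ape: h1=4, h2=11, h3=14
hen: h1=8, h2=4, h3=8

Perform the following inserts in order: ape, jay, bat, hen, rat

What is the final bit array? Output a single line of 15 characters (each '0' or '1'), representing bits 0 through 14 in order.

Start: bits=000000000000000
After insert 'ape': sets bits 4 11 14 -> bits=000010000001001
After insert 'jay': sets bits 3 7 -> bits=000110010001001
After insert 'bat': sets bits 7 12 14 -> bits=000110010001101
After insert 'hen': sets bits 4 8 -> bits=000110011001101
After insert 'rat': sets bits 3 7 12 -> bits=000110011001101

Answer: 000110011001101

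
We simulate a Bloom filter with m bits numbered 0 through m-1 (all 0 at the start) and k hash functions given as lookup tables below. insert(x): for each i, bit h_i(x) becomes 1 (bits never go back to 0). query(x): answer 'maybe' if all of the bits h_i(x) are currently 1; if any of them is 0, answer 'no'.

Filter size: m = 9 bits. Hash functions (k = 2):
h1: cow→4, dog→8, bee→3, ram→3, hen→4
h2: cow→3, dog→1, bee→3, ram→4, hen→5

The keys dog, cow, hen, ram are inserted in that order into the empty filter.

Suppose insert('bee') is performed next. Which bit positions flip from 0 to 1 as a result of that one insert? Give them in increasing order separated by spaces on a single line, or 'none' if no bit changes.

Start: bits=000000000
After insert 'dog': sets bits 1 8 -> bits=010000001
After insert 'cow': sets bits 3 4 -> bits=010110001
After insert 'hen': sets bits 4 5 -> bits=010111001
After insert 'ram': sets bits 3 4 -> bits=010111001
insert 'bee' would touch bits 3; currently bit3=1
Bits that are 0 among those (would change 0->1): none

Answer: none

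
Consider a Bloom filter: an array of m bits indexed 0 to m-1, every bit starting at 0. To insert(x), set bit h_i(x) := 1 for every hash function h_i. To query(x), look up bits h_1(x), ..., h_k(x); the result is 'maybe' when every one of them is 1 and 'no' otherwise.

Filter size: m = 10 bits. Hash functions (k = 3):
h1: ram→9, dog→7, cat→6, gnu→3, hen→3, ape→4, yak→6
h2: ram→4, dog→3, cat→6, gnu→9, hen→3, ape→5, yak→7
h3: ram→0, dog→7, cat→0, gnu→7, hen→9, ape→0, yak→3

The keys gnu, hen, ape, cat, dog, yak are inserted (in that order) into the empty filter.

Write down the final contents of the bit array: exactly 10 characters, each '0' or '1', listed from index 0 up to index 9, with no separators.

Start: bits=0000000000
After insert 'gnu': sets bits 3 7 9 -> bits=0001000101
After insert 'hen': sets bits 3 9 -> bits=0001000101
After insert 'ape': sets bits 0 4 5 -> bits=1001110101
After insert 'cat': sets bits 0 6 -> bits=1001111101
After insert 'dog': sets bits 3 7 -> bits=1001111101
After insert 'yak': sets bits 3 6 7 -> bits=1001111101

Answer: 1001111101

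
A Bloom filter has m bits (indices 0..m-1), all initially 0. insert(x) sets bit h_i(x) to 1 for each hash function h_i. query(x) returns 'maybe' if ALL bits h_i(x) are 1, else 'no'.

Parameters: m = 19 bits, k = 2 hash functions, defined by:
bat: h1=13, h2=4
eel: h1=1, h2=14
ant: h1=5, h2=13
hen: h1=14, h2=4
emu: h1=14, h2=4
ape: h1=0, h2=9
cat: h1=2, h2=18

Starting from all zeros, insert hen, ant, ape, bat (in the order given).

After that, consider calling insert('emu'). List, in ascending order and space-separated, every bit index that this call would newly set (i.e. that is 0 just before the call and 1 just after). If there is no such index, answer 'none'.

Start: bits=0000000000000000000
After insert 'hen': sets bits 4 14 -> bits=0000100000000010000
After insert 'ant': sets bits 5 13 -> bits=0000110000000110000
After insert 'ape': sets bits 0 9 -> bits=1000110001000110000
After insert 'bat': sets bits 4 13 -> bits=1000110001000110000
insert 'emu' would touch bits 4 14; currently bit4=1, bit14=1
Bits that are 0 among those (would change 0->1): none

Answer: none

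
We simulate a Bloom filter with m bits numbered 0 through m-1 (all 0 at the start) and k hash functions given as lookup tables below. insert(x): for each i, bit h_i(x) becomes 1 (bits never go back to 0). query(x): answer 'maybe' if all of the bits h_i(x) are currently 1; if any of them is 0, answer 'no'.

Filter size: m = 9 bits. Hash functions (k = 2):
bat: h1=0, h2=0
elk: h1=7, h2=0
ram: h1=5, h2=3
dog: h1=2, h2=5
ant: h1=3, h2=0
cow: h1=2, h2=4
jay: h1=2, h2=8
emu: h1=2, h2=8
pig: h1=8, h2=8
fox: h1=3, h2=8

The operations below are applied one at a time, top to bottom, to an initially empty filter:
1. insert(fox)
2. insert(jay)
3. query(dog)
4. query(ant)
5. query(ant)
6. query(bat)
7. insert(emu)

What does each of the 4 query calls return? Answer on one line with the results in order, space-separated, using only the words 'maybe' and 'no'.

Answer: no no no no

Derivation:
Start: bits=000000000
Op 1: insert fox -> sets bits 3 8 -> bits=000100001
Op 2: insert jay -> sets bits 2 8 -> bits=001100001
Op 3: query dog -> checks bit2=1, bit5=0 (has a 0) -> no
Op 4: query ant -> checks bit0=0, bit3=1 (has a 0) -> no
Op 5: query ant -> checks bit0=0, bit3=1 (has a 0) -> no
Op 6: query bat -> checks bit0=0 (has a 0) -> no
Op 7: insert emu -> sets bits 2 8 -> bits=001100001
Query results in order: no no no no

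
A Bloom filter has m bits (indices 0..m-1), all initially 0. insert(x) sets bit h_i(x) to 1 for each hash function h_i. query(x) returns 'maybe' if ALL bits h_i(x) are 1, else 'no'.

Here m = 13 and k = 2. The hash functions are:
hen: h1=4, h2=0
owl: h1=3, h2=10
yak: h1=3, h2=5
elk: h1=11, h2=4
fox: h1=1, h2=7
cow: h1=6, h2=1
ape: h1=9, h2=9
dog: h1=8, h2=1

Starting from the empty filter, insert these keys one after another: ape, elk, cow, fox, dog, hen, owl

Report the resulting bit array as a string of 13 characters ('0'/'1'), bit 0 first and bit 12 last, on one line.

Answer: 1101101111110

Derivation:
Start: bits=0000000000000
After insert 'ape': sets bits 9 -> bits=0000000001000
After insert 'elk': sets bits 4 11 -> bits=0000100001010
After insert 'cow': sets bits 1 6 -> bits=0100101001010
After insert 'fox': sets bits 1 7 -> bits=0100101101010
After insert 'dog': sets bits 1 8 -> bits=0100101111010
After insert 'hen': sets bits 0 4 -> bits=1100101111010
After insert 'owl': sets bits 3 10 -> bits=1101101111110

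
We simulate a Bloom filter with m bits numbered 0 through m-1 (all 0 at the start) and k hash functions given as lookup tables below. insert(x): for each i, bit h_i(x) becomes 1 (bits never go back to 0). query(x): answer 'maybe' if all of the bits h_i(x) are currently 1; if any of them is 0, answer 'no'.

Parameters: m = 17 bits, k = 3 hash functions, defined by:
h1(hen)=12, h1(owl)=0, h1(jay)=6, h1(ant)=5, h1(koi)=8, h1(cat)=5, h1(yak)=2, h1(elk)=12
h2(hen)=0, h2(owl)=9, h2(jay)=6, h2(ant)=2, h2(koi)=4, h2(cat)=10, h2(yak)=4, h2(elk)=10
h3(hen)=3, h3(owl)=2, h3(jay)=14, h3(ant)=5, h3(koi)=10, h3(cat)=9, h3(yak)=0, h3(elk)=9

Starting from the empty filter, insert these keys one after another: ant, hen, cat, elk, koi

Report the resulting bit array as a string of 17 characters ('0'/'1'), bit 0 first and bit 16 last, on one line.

Answer: 10111100111010000

Derivation:
Start: bits=00000000000000000
After insert 'ant': sets bits 2 5 -> bits=00100100000000000
After insert 'hen': sets bits 0 3 12 -> bits=10110100000010000
After insert 'cat': sets bits 5 9 10 -> bits=10110100011010000
After insert 'elk': sets bits 9 10 12 -> bits=10110100011010000
After insert 'koi': sets bits 4 8 10 -> bits=10111100111010000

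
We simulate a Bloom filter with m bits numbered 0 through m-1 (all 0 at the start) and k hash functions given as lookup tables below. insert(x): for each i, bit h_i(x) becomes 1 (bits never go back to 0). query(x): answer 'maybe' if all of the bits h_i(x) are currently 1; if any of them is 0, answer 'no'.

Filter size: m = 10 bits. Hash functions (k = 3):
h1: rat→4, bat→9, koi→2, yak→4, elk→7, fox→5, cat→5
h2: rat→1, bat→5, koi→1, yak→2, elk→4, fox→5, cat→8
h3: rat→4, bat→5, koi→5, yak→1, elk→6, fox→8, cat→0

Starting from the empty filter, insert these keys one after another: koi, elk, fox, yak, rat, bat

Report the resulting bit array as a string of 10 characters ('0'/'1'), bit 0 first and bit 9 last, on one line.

Answer: 0110111111

Derivation:
Start: bits=0000000000
After insert 'koi': sets bits 1 2 5 -> bits=0110010000
After insert 'elk': sets bits 4 6 7 -> bits=0110111100
After insert 'fox': sets bits 5 8 -> bits=0110111110
After insert 'yak': sets bits 1 2 4 -> bits=0110111110
After insert 'rat': sets bits 1 4 -> bits=0110111110
After insert 'bat': sets bits 5 9 -> bits=0110111111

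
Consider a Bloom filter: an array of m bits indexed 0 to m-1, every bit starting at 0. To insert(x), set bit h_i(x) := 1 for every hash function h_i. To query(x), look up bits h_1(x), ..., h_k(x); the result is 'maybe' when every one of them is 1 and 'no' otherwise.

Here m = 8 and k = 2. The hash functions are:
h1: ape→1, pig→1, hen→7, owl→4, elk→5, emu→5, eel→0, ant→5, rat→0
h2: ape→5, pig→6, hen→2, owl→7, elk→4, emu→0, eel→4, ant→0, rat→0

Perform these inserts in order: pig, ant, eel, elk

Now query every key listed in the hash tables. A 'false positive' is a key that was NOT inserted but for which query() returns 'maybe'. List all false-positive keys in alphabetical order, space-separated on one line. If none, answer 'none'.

Answer: ape emu rat

Derivation:
Start: bits=00000000
After insert 'pig': sets bits 1 6 -> bits=01000010
After insert 'ant': sets bits 0 5 -> bits=11000110
After insert 'eel': sets bits 0 4 -> bits=11001110
After insert 'elk': sets bits 4 5 -> bits=11001110
Not inserted: ape emu hen owl rat — query each against bits=11001110:
query ape: checks bit1=1, bit5=1 (all 1) -> maybe => FALSE POSITIVE
query emu: checks bit0=1, bit5=1 (all 1) -> maybe => FALSE POSITIVE
query hen: checks bit2=0, bit7=0 (has a 0) -> no => not a false positive
query owl: checks bit4=1, bit7=0 (has a 0) -> no => not a false positive
query rat: checks bit0=1 (all 1) -> maybe => FALSE POSITIVE
False positives (alphabetical): ape emu rat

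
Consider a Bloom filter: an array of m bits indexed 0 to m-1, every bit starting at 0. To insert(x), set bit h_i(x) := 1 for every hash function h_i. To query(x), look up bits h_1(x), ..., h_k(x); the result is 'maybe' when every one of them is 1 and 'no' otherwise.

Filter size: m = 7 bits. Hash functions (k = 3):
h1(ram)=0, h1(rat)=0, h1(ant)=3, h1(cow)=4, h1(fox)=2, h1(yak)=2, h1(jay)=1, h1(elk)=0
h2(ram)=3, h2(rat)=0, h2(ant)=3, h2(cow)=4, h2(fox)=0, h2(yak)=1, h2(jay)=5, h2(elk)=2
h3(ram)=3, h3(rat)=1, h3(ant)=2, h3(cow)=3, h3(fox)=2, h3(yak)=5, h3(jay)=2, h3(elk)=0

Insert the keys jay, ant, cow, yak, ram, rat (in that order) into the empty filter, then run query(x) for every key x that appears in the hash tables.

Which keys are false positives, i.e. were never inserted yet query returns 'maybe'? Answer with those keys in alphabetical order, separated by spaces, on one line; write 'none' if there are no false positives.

Answer: elk fox

Derivation:
Start: bits=0000000
After insert 'jay': sets bits 1 2 5 -> bits=0110010
After insert 'ant': sets bits 2 3 -> bits=0111010
After insert 'cow': sets bits 3 4 -> bits=0111110
After insert 'yak': sets bits 1 2 5 -> bits=0111110
After insert 'ram': sets bits 0 3 -> bits=1111110
After insert 'rat': sets bits 0 1 -> bits=1111110
Not inserted: elk fox — query each against bits=1111110:
query elk: checks bit0=1, bit2=1 (all 1) -> maybe => FALSE POSITIVE
query fox: checks bit0=1, bit2=1 (all 1) -> maybe => FALSE POSITIVE
False positives (alphabetical): elk fox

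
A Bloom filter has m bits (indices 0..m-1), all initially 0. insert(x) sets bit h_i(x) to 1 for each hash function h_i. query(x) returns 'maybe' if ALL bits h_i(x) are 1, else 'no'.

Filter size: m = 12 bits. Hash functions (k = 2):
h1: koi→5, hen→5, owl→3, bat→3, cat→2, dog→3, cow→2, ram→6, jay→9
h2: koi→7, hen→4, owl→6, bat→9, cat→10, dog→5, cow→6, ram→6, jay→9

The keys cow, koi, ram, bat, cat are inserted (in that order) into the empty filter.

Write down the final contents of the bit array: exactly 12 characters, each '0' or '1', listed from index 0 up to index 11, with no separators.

Start: bits=000000000000
After insert 'cow': sets bits 2 6 -> bits=001000100000
After insert 'koi': sets bits 5 7 -> bits=001001110000
After insert 'ram': sets bits 6 -> bits=001001110000
After insert 'bat': sets bits 3 9 -> bits=001101110100
After insert 'cat': sets bits 2 10 -> bits=001101110110

Answer: 001101110110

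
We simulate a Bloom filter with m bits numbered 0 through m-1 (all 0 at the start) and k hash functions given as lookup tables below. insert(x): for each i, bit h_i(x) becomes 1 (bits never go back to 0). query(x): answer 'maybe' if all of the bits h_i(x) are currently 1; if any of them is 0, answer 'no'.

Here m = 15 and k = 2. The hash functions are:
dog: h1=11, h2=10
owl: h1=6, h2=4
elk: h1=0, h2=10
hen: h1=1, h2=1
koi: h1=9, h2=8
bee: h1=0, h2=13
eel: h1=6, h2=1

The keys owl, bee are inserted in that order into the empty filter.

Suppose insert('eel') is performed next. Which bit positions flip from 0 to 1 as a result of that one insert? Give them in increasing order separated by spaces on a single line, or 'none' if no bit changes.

Answer: 1

Derivation:
Start: bits=000000000000000
After insert 'owl': sets bits 4 6 -> bits=000010100000000
After insert 'bee': sets bits 0 13 -> bits=100010100000010
insert 'eel' would touch bits 1 6; currently bit1=0, bit6=1
Bits that are 0 among those (would change 0->1): 1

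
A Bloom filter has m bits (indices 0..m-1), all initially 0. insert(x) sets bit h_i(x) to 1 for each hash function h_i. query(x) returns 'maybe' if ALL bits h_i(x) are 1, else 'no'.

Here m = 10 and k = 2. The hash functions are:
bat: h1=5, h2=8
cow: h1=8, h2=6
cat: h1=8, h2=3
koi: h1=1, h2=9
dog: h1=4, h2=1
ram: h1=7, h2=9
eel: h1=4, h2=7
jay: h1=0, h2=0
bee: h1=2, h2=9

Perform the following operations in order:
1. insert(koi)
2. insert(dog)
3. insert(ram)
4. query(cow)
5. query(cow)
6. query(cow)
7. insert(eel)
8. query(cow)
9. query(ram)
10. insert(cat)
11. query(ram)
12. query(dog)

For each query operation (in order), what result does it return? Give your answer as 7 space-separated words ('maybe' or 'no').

Start: bits=0000000000
Op 1: insert koi -> sets bits 1 9 -> bits=0100000001
Op 2: insert dog -> sets bits 1 4 -> bits=0100100001
Op 3: insert ram -> sets bits 7 9 -> bits=0100100101
Op 4: query cow -> checks bit6=0, bit8=0 (has a 0) -> no
Op 5: query cow -> checks bit6=0, bit8=0 (has a 0) -> no
Op 6: query cow -> checks bit6=0, bit8=0 (has a 0) -> no
Op 7: insert eel -> sets bits 4 7 -> bits=0100100101
Op 8: query cow -> checks bit6=0, bit8=0 (has a 0) -> no
Op 9: query ram -> checks bit7=1, bit9=1 (all 1) -> maybe
Op 10: insert cat -> sets bits 3 8 -> bits=0101100111
Op 11: query ram -> checks bit7=1, bit9=1 (all 1) -> maybe
Op 12: query dog -> checks bit1=1, bit4=1 (all 1) -> maybe
Query results in order: no no no no maybe maybe maybe

Answer: no no no no maybe maybe maybe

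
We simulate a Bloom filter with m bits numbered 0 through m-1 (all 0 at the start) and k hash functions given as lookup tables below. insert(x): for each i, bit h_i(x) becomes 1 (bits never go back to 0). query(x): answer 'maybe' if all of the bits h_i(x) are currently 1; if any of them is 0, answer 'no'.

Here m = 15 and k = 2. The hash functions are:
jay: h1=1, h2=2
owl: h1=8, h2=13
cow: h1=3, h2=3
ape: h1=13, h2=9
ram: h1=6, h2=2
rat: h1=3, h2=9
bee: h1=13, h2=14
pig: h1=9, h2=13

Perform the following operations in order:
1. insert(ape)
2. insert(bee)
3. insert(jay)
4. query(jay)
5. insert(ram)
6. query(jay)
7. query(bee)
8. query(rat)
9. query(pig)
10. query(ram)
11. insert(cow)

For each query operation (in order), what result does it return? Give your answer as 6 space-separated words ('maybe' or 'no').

Start: bits=000000000000000
Op 1: insert ape -> sets bits 9 13 -> bits=000000000100010
Op 2: insert bee -> sets bits 13 14 -> bits=000000000100011
Op 3: insert jay -> sets bits 1 2 -> bits=011000000100011
Op 4: query jay -> checks bit1=1, bit2=1 (all 1) -> maybe
Op 5: insert ram -> sets bits 2 6 -> bits=011000100100011
Op 6: query jay -> checks bit1=1, bit2=1 (all 1) -> maybe
Op 7: query bee -> checks bit13=1, bit14=1 (all 1) -> maybe
Op 8: query rat -> checks bit3=0, bit9=1 (has a 0) -> no
Op 9: query pig -> checks bit9=1, bit13=1 (all 1) -> maybe
Op 10: query ram -> checks bit2=1, bit6=1 (all 1) -> maybe
Op 11: insert cow -> sets bits 3 -> bits=011100100100011
Query results in order: maybe maybe maybe no maybe maybe

Answer: maybe maybe maybe no maybe maybe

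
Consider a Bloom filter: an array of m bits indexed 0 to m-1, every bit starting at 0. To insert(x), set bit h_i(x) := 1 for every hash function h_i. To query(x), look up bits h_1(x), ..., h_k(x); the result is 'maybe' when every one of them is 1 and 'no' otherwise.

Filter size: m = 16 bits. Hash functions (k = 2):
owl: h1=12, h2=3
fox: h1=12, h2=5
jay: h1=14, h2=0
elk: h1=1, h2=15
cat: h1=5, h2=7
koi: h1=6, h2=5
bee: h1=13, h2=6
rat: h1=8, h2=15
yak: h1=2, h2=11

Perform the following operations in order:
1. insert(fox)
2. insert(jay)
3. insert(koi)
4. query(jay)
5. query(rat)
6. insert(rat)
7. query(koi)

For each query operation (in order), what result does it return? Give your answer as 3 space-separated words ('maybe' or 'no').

Answer: maybe no maybe

Derivation:
Start: bits=0000000000000000
Op 1: insert fox -> sets bits 5 12 -> bits=0000010000001000
Op 2: insert jay -> sets bits 0 14 -> bits=1000010000001010
Op 3: insert koi -> sets bits 5 6 -> bits=1000011000001010
Op 4: query jay -> checks bit0=1, bit14=1 (all 1) -> maybe
Op 5: query rat -> checks bit8=0, bit15=0 (has a 0) -> no
Op 6: insert rat -> sets bits 8 15 -> bits=1000011010001011
Op 7: query koi -> checks bit5=1, bit6=1 (all 1) -> maybe
Query results in order: maybe no maybe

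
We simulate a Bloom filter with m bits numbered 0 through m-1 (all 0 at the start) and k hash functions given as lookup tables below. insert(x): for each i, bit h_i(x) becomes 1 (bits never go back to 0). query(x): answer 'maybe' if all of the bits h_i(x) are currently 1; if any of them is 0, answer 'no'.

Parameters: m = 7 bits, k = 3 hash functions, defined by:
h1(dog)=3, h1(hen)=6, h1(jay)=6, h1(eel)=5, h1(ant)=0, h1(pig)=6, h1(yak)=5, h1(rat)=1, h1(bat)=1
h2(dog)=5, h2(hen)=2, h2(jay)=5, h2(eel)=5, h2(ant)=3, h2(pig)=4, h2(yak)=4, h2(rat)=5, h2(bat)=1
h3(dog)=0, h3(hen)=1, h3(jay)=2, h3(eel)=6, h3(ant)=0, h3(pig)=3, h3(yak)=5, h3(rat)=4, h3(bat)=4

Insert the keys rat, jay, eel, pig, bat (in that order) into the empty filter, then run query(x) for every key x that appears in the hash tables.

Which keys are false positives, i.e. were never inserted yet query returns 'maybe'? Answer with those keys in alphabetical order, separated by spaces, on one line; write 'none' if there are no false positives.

Start: bits=0000000
After insert 'rat': sets bits 1 4 5 -> bits=0100110
After insert 'jay': sets bits 2 5 6 -> bits=0110111
After insert 'eel': sets bits 5 6 -> bits=0110111
After insert 'pig': sets bits 3 4 6 -> bits=0111111
After insert 'bat': sets bits 1 4 -> bits=0111111
Not inserted: ant dog hen yak — query each against bits=0111111:
query ant: checks bit0=0, bit3=1 (has a 0) -> no => not a false positive
query dog: checks bit0=0, bit3=1, bit5=1 (has a 0) -> no => not a false positive
query hen: checks bit1=1, bit2=1, bit6=1 (all 1) -> maybe => FALSE POSITIVE
query yak: checks bit4=1, bit5=1 (all 1) -> maybe => FALSE POSITIVE
False positives (alphabetical): hen yak

Answer: hen yak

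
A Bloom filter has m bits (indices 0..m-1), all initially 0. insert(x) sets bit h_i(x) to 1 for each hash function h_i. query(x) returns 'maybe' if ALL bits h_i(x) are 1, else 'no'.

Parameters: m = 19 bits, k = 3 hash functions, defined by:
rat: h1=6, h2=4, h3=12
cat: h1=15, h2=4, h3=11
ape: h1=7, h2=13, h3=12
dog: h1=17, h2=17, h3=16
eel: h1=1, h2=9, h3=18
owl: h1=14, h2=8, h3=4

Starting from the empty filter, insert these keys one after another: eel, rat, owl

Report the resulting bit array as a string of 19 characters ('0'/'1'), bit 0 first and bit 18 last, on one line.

Start: bits=0000000000000000000
After insert 'eel': sets bits 1 9 18 -> bits=0100000001000000001
After insert 'rat': sets bits 4 6 12 -> bits=0100101001001000001
After insert 'owl': sets bits 4 8 14 -> bits=0100101011001010001

Answer: 0100101011001010001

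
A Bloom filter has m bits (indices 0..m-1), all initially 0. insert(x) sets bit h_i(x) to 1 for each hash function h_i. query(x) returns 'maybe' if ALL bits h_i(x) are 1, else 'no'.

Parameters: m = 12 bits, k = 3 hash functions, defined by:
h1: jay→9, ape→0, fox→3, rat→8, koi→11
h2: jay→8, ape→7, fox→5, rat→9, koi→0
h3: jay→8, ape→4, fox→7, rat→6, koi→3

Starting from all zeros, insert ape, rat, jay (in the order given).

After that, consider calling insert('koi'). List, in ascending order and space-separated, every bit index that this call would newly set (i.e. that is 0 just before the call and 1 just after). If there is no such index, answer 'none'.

Start: bits=000000000000
After insert 'ape': sets bits 0 4 7 -> bits=100010010000
After insert 'rat': sets bits 6 8 9 -> bits=100010111100
After insert 'jay': sets bits 8 9 -> bits=100010111100
insert 'koi' would touch bits 0 3 11; currently bit0=1, bit3=0, bit11=0
Bits that are 0 among those (would change 0->1): 3 11

Answer: 3 11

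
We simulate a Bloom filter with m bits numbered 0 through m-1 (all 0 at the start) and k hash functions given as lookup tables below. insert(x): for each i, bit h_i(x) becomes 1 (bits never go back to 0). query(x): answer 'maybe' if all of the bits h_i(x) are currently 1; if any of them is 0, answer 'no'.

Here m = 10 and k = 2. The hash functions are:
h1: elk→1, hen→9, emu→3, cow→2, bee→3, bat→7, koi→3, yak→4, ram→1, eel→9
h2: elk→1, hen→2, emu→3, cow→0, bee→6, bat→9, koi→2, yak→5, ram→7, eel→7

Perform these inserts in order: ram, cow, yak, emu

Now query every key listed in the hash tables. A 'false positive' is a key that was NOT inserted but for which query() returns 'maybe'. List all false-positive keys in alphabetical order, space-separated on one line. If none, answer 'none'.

Answer: elk koi

Derivation:
Start: bits=0000000000
After insert 'ram': sets bits 1 7 -> bits=0100000100
After insert 'cow': sets bits 0 2 -> bits=1110000100
After insert 'yak': sets bits 4 5 -> bits=1110110100
After insert 'emu': sets bits 3 -> bits=1111110100
Not inserted: bat bee eel elk hen koi — query each against bits=1111110100:
query bat: checks bit7=1, bit9=0 (has a 0) -> no => not a false positive
query bee: checks bit3=1, bit6=0 (has a 0) -> no => not a false positive
query eel: checks bit7=1, bit9=0 (has a 0) -> no => not a false positive
query elk: checks bit1=1 (all 1) -> maybe => FALSE POSITIVE
query hen: checks bit2=1, bit9=0 (has a 0) -> no => not a false positive
query koi: checks bit2=1, bit3=1 (all 1) -> maybe => FALSE POSITIVE
False positives (alphabetical): elk koi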